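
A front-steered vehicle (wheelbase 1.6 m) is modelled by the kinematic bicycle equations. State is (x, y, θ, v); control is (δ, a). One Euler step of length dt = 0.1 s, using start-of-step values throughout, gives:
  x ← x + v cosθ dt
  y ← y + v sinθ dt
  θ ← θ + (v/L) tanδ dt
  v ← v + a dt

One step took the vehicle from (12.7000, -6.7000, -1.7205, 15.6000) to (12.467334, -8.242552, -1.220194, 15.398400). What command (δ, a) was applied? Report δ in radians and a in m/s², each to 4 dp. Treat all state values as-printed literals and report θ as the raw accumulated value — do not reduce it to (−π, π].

δ = 0.4741, a = -2.0160

a = (v'−v)/dt = (-0.201600)/0.1 = -2.0160
Δθ = θ'−θ = 0.500306;  (v·dt/L) = 15.6000·0.1/1.6 = 0.975000
tan δ = Δθ·L/(v·dt) = 0.513134  →  δ = 0.4741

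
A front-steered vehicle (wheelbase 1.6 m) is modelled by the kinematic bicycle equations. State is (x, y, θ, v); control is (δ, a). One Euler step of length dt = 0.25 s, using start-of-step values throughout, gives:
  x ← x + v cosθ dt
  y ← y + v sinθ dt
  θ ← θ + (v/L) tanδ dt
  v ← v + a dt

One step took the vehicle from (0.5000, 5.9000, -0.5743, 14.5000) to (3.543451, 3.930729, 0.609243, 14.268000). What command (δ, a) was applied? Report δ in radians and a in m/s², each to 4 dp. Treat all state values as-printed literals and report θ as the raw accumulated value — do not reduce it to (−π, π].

a = (v'−v)/dt = (-0.232000)/0.25 = -0.9280
Δθ = θ'−θ = 1.183543;  (v·dt/L) = 14.5000·0.25/1.6 = 2.265625
tan δ = Δθ·L/(v·dt) = 0.522391  →  δ = 0.4814

δ = 0.4814, a = -0.9280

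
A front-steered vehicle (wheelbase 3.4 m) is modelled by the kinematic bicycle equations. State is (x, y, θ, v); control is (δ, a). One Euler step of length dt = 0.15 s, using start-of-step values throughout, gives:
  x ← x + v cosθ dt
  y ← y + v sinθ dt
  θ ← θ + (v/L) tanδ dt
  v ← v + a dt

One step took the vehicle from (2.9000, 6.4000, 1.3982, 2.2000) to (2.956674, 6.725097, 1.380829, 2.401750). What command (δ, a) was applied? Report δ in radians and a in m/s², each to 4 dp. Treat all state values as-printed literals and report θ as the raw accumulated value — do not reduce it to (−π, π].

δ = -0.1771, a = 1.3450

a = (v'−v)/dt = (0.201750)/0.15 = 1.3450
Δθ = θ'−θ = -0.017371;  (v·dt/L) = 2.2000·0.15/3.4 = 0.097059
tan δ = Δθ·L/(v·dt) = -0.178974  →  δ = -0.1771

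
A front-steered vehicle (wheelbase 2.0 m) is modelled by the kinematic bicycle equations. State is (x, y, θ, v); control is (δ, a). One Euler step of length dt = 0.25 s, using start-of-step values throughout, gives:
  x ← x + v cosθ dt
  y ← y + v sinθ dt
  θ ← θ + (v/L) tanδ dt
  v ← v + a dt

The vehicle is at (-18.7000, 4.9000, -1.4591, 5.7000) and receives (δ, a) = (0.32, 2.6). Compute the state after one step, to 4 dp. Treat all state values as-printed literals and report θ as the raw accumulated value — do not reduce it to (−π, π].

(-18.5412, 3.4839, -1.2230, 6.3500)

x' = -18.7000 + 5.7000·cos(-1.4591)·0.25 = -18.5412
y' = 4.9000 + 5.7000·sin(-1.4591)·0.25 = 3.4839
θ' = -1.4591 + (5.7000/2.0)·tan(0.32)·0.25 = -1.2230
v' = 5.7000 + 2.6000·0.25 = 6.3500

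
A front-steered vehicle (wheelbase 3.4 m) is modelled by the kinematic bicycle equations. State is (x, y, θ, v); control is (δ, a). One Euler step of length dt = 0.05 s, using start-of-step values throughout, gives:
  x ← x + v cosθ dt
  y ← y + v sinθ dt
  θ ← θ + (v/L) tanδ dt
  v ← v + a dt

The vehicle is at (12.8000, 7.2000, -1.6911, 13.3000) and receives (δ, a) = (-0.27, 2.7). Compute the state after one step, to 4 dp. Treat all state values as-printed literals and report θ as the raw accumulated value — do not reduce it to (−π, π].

x' = 12.8000 + 13.3000·cos(-1.6911)·0.05 = 12.7202
y' = 7.2000 + 13.3000·sin(-1.6911)·0.05 = 6.5398
θ' = -1.6911 + (13.3000/3.4)·tan(-0.27)·0.05 = -1.7452
v' = 13.3000 + 2.7000·0.05 = 13.4350

(12.7202, 6.5398, -1.7452, 13.4350)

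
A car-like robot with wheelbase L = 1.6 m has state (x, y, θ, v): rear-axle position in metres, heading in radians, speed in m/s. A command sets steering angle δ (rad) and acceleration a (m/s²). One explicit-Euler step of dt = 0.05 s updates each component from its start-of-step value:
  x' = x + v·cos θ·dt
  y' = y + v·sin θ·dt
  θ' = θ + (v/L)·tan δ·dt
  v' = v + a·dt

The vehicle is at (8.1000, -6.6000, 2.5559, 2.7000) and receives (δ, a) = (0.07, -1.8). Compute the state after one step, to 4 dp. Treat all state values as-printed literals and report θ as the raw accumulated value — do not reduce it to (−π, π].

(7.9875, -6.5254, 2.5618, 2.6100)

x' = 8.1000 + 2.7000·cos(2.5559)·0.05 = 7.9875
y' = -6.6000 + 2.7000·sin(2.5559)·0.05 = -6.5254
θ' = 2.5559 + (2.7000/1.6)·tan(0.07)·0.05 = 2.5618
v' = 2.7000 − 1.8000·0.05 = 2.6100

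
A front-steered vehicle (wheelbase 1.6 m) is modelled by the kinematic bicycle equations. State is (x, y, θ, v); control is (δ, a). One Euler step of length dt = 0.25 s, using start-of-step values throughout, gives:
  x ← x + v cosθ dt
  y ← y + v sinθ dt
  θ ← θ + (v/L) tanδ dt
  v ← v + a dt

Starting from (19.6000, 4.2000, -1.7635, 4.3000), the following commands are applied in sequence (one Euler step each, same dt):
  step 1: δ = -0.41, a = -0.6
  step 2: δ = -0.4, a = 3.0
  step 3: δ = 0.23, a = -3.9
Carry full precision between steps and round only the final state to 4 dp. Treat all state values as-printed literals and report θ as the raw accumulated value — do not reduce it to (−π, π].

after step 1 (δ=-0.41, a=-0.6): (19.394123, 3.144898, -2.055518, 4.150000)
after step 2 (δ=-0.4, a=3.0): (18.910688, 2.226913, -2.329673, 4.900000)
after step 3 (δ=0.23, a=-3.9): (18.067757, 1.338042, -2.150407, 3.925000)

(18.0678, 1.3380, -2.1504, 3.9250)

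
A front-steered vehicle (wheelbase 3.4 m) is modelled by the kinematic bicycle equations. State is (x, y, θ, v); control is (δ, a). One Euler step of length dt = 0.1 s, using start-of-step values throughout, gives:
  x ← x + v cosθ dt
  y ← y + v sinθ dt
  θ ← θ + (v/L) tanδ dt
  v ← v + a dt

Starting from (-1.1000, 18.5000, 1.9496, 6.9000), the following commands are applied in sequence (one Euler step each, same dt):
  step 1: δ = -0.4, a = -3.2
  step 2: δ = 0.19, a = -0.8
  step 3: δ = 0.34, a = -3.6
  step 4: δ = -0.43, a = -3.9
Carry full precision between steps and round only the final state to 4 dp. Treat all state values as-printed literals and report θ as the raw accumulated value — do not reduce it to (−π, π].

(-1.9939, 20.9520, 1.8858, 5.7500)

after step 1 (δ=-0.4, a=-3.2): (-1.355168, 19.141084, 1.863798, 6.580000)
after step 2 (δ=0.19, a=-0.8): (-1.545217, 19.771041, 1.901017, 6.500000)
after step 3 (δ=0.34, a=-3.6): (-1.755981, 20.385922, 1.968644, 6.140000)
after step 4 (δ=-0.43, a=-3.9): (-1.993865, 20.951967, 1.885822, 5.750000)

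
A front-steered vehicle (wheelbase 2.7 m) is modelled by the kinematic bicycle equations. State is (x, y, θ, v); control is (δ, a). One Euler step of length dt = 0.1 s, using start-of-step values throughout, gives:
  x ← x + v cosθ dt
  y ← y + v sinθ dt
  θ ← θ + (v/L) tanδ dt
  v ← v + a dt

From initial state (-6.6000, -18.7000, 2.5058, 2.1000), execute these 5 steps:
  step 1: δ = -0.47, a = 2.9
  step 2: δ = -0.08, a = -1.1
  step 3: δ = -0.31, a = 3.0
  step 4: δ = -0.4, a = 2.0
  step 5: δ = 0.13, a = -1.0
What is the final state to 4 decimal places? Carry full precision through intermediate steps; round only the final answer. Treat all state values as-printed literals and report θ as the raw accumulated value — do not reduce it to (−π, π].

after step 1 (δ=-0.47, a=2.9): (-6.768966, -18.575299, 2.466292, 2.390000)
after step 2 (δ=-0.08, a=-1.1): (-6.955510, -18.425892, 2.459195, 2.280000)
after step 3 (δ=-0.31, a=3.0): (-7.132453, -18.282103, 2.432145, 2.580000)
after step 4 (δ=-0.4, a=2.0): (-7.328203, -18.114038, 2.391745, 2.780000)
after step 5 (δ=0.13, a=-1.0): (-7.531641, -17.924573, 2.405206, 2.680000)

(-7.5316, -17.9246, 2.4052, 2.6800)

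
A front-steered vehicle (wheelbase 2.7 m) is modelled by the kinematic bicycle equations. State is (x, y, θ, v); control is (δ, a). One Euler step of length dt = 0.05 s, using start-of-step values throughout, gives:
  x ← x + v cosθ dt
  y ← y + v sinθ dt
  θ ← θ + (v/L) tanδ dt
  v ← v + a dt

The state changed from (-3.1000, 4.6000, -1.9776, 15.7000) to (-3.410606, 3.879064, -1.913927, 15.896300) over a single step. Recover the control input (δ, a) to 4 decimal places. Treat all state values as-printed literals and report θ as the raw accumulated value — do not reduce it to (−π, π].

a = (v'−v)/dt = (0.196300)/0.05 = 3.9260
Δθ = θ'−θ = 0.063673;  (v·dt/L) = 15.7000·0.05/2.7 = 0.290741
tan δ = Δθ·L/(v·dt) = 0.219003  →  δ = 0.2156

δ = 0.2156, a = 3.9260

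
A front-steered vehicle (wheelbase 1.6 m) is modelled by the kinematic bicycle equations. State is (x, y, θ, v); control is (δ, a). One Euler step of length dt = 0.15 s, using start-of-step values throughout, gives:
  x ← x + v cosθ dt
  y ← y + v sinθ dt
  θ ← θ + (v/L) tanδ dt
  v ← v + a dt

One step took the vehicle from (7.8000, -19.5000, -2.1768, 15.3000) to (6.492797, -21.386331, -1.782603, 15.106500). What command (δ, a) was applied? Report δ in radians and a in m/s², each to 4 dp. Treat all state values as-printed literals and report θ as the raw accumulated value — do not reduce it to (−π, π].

a = (v'−v)/dt = (-0.193500)/0.15 = -1.2900
Δθ = θ'−θ = 0.394197;  (v·dt/L) = 15.3000·0.15/1.6 = 1.434375
tan δ = Δθ·L/(v·dt) = 0.274821  →  δ = 0.2682

δ = 0.2682, a = -1.2900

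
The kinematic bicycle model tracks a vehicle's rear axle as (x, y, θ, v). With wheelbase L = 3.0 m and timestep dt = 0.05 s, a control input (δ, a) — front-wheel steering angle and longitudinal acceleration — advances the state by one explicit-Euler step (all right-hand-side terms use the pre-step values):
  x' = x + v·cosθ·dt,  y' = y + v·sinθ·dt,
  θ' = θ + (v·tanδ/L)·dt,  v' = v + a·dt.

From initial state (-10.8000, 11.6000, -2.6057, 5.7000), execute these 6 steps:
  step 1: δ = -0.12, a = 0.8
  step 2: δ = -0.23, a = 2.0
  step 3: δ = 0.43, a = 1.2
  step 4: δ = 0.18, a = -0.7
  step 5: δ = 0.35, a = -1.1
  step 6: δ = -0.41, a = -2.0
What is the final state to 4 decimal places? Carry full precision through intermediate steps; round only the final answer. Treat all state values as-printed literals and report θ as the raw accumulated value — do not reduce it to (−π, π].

(-12.2889, 10.6959, -2.5834, 5.7100)

after step 1 (δ=-0.12, a=0.8): (-11.045047, 11.454477, -2.617155, 5.740000)
after step 2 (δ=-0.23, a=2.0): (-11.293476, 11.310768, -2.639555, 5.840000)
after step 3 (δ=0.43, a=1.2): (-11.549444, 11.170254, -2.594916, 5.900000)
after step 4 (δ=0.18, a=-0.7): (-11.801450, 11.016898, -2.577022, 5.865000)
after step 5 (δ=0.35, a=-1.1): (-12.049193, 10.859993, -2.541340, 5.810000)
after step 6 (δ=-0.41, a=-2.0): (-12.288911, 10.695904, -2.583427, 5.710000)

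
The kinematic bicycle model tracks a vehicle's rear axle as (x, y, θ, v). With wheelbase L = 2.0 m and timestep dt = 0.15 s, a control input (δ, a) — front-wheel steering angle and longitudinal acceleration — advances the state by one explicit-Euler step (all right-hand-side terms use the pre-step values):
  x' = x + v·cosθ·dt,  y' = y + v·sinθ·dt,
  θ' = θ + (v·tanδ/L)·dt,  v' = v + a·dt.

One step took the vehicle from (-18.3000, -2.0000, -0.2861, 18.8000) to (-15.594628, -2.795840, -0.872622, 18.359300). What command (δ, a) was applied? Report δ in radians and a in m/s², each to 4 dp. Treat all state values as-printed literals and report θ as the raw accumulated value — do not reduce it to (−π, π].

δ = -0.3942, a = -2.9380

a = (v'−v)/dt = (-0.440700)/0.15 = -2.9380
Δθ = θ'−θ = -0.586522;  (v·dt/L) = 18.8000·0.15/2.0 = 1.410000
tan δ = Δθ·L/(v·dt) = -0.415973  →  δ = -0.3942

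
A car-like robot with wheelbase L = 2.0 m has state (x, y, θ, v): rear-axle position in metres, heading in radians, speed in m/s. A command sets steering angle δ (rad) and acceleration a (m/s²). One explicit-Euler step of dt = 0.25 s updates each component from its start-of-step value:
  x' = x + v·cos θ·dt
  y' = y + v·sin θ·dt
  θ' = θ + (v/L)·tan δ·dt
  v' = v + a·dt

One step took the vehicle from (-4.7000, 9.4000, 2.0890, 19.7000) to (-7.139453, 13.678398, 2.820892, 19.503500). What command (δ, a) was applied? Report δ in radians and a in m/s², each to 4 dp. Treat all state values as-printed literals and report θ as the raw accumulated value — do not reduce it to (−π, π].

a = (v'−v)/dt = (-0.196500)/0.25 = -0.7860
Δθ = θ'−θ = 0.731892;  (v·dt/L) = 19.7000·0.25/2.0 = 2.462500
tan δ = Δθ·L/(v·dt) = 0.297215  →  δ = 0.2889

δ = 0.2889, a = -0.7860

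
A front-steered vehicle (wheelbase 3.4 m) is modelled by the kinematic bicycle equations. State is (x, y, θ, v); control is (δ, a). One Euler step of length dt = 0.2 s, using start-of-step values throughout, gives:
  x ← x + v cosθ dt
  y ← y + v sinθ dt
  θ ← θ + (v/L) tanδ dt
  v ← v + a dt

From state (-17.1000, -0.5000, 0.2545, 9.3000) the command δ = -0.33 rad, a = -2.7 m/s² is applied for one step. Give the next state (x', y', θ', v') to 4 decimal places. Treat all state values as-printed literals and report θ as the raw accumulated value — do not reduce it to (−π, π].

(-15.2999, -0.0317, 0.0671, 8.7600)

x' = -17.1000 + 9.3000·cos(0.2545)·0.2 = -15.2999
y' = -0.5000 + 9.3000·sin(0.2545)·0.2 = -0.0317
θ' = 0.2545 + (9.3000/3.4)·tan(-0.33)·0.2 = 0.0671
v' = 9.3000 − 2.7000·0.2 = 8.7600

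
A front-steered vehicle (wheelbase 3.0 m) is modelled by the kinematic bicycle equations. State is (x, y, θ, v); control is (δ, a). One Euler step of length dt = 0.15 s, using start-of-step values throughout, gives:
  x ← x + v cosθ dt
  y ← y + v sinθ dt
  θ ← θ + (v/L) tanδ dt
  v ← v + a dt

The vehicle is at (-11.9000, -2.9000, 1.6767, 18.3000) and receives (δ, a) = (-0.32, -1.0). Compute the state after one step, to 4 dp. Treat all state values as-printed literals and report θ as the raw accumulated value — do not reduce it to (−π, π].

x' = -11.9000 + 18.3000·cos(1.6767)·0.15 = -12.1902
y' = -2.9000 + 18.3000·sin(1.6767)·0.15 = -0.1704
θ' = 1.6767 + (18.3000/3.0)·tan(-0.32)·0.15 = 1.3735
v' = 18.3000 − 1.0000·0.15 = 18.1500

(-12.1902, -0.1704, 1.3735, 18.1500)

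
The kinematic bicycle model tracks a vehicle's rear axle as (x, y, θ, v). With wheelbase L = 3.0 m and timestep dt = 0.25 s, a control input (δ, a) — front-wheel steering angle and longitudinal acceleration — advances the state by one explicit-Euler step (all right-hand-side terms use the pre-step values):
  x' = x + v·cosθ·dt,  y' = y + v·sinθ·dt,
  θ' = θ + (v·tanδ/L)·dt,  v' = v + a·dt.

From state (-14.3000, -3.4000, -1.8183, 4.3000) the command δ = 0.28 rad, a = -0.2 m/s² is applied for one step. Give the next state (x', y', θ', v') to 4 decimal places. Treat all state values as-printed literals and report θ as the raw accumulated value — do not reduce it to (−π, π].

x' = -14.3000 + 4.3000·cos(-1.8183)·0.25 = -14.5634
y' = -3.4000 + 4.3000·sin(-1.8183)·0.25 = -4.4422
θ' = -1.8183 + (4.3000/3.0)·tan(0.28)·0.25 = -1.7153
v' = 4.3000 − 0.2000·0.25 = 4.2500

(-14.5634, -4.4422, -1.7153, 4.2500)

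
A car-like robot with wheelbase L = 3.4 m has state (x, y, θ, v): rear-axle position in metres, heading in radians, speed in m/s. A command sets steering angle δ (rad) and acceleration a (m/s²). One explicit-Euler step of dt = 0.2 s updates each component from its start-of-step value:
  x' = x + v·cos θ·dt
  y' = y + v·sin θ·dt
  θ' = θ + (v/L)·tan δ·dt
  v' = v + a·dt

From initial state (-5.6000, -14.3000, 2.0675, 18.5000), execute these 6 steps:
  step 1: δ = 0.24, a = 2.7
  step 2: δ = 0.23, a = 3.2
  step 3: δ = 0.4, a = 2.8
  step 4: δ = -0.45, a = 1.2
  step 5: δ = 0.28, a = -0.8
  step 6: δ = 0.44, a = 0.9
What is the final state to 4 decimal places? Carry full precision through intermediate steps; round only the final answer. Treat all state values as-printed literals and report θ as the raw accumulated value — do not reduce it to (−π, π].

after step 1 (δ=0.24, a=2.7): (-7.363162, -11.047115, 2.333809, 19.040000)
after step 2 (δ=0.23, a=3.2): (-9.994879, -8.294856, 2.596050, 19.680000)
after step 3 (δ=0.4, a=2.8): (-13.359552, -6.252536, 3.085495, 20.240000)
after step 4 (δ=-0.45, a=1.2): (-17.401184, -6.025573, 2.510376, 20.480000)
after step 5 (δ=0.28, a=-0.8): (-20.707926, -3.608410, 2.856794, 20.320000)
after step 6 (δ=0.44, a=0.9): (-24.608220, -2.466571, 3.419515, 20.500000)

(-24.6082, -2.4666, 3.4195, 20.5000)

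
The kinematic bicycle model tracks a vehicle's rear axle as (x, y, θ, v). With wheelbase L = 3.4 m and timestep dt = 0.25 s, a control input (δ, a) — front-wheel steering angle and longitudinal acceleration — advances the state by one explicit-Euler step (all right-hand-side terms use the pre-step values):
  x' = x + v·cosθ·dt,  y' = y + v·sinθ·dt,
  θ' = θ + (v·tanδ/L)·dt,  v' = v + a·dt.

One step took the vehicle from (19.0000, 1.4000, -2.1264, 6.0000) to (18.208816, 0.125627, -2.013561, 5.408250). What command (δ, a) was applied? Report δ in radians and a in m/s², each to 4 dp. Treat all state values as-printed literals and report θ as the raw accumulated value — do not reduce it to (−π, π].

δ = 0.2504, a = -2.3670

a = (v'−v)/dt = (-0.591750)/0.25 = -2.3670
Δθ = θ'−θ = 0.112839;  (v·dt/L) = 6.0000·0.25/3.4 = 0.441176
tan δ = Δθ·L/(v·dt) = 0.255768  →  δ = 0.2504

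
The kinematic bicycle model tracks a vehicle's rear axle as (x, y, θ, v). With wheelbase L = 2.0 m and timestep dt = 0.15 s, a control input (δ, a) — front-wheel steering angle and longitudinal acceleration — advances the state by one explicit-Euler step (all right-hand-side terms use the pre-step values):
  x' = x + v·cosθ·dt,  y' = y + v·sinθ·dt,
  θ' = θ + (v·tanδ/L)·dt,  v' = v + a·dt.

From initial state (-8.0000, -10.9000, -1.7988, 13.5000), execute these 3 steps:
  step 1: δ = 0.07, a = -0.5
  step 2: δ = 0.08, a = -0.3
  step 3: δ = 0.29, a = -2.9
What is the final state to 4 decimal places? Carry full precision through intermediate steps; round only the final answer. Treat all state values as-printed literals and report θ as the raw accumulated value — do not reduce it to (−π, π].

after step 1 (δ=0.07, a=-0.5): (-8.457717, -12.872592, -1.727809, 13.425000)
after step 2 (δ=0.08, a=-0.3): (-8.772604, -14.861571, -1.647087, 13.380000)
after step 3 (δ=0.29, a=-2.9): (-8.925571, -16.862733, -1.347629, 12.945000)

(-8.9256, -16.8627, -1.3476, 12.9450)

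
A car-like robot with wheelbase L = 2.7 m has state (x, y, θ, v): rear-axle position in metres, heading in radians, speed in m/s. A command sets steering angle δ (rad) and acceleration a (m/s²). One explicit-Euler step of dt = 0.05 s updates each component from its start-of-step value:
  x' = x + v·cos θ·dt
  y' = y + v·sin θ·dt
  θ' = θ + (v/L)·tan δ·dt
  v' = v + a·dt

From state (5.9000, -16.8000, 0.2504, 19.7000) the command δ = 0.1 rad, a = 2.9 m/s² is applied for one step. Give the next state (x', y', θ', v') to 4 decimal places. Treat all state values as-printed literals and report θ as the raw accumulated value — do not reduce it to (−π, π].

(6.8543, -16.5559, 0.2870, 19.8450)

x' = 5.9000 + 19.7000·cos(0.2504)·0.05 = 6.8543
y' = -16.8000 + 19.7000·sin(0.2504)·0.05 = -16.5559
θ' = 0.2504 + (19.7000/2.7)·tan(0.1)·0.05 = 0.2870
v' = 19.7000 + 2.9000·0.05 = 19.8450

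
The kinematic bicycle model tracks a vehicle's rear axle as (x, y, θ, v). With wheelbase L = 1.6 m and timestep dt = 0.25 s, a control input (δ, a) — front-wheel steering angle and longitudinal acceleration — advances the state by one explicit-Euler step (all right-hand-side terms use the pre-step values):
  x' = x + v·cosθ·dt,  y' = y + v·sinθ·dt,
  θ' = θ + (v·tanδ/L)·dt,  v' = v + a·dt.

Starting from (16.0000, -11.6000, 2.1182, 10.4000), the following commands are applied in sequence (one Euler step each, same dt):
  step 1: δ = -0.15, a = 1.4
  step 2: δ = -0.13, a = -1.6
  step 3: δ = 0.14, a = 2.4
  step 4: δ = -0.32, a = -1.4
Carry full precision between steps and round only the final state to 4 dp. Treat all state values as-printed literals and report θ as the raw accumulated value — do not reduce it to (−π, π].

after step 1 (δ=-0.15, a=1.4): (14.646773, -9.379915, 1.872605, 10.750000)
after step 2 (δ=-0.13, a=-1.6): (13.847919, -6.813889, 1.653007, 10.350000)
after step 3 (δ=0.14, a=2.4): (13.635437, -4.235129, 1.880905, 10.950000)
after step 4 (δ=-0.32, a=-1.4): (12.800057, -1.628206, 1.313918, 10.600000)

(12.8001, -1.6282, 1.3139, 10.6000)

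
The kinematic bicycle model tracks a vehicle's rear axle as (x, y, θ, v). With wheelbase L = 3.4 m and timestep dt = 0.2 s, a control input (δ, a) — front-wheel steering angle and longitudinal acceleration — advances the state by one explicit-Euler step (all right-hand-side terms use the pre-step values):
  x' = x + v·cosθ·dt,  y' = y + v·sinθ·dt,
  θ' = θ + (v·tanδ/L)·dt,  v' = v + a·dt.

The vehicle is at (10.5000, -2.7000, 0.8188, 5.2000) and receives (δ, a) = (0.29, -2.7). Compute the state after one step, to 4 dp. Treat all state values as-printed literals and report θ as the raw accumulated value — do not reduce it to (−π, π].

x' = 10.5000 + 5.2000·cos(0.8188)·0.2 = 11.2104
y' = -2.7000 + 5.2000·sin(0.8188)·0.2 = -1.9405
θ' = 0.8188 + (5.2000/3.4)·tan(0.29)·0.2 = 0.9101
v' = 5.2000 − 2.7000·0.2 = 4.6600

(11.2104, -1.9405, 0.9101, 4.6600)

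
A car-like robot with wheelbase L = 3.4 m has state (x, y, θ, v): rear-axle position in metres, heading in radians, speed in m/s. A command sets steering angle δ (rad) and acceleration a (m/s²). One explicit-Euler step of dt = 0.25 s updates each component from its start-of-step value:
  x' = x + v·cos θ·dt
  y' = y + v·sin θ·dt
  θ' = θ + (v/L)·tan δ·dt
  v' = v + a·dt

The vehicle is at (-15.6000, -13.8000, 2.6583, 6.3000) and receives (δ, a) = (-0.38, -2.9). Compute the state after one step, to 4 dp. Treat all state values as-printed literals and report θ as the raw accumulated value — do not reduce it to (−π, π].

(-16.9946, -13.0681, 2.4733, 5.5750)

x' = -15.6000 + 6.3000·cos(2.6583)·0.25 = -16.9946
y' = -13.8000 + 6.3000·sin(2.6583)·0.25 = -13.0681
θ' = 2.6583 + (6.3000/3.4)·tan(-0.38)·0.25 = 2.4733
v' = 6.3000 − 2.9000·0.25 = 5.5750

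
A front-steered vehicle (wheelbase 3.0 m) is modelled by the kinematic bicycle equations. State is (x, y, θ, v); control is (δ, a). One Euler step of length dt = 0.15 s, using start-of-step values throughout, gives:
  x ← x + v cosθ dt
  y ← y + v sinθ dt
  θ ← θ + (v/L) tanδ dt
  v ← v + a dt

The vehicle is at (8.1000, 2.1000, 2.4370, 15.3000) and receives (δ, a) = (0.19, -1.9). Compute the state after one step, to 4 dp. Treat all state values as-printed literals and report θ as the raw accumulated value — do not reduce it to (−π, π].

x' = 8.1000 + 15.3000·cos(2.4370)·0.15 = 6.3515
y' = 2.1000 + 15.3000·sin(2.4370)·0.15 = 3.5865
θ' = 2.4370 + (15.3000/3.0)·tan(0.19)·0.15 = 2.5841
v' = 15.3000 − 1.9000·0.15 = 15.0150

(6.3515, 3.5865, 2.5841, 15.0150)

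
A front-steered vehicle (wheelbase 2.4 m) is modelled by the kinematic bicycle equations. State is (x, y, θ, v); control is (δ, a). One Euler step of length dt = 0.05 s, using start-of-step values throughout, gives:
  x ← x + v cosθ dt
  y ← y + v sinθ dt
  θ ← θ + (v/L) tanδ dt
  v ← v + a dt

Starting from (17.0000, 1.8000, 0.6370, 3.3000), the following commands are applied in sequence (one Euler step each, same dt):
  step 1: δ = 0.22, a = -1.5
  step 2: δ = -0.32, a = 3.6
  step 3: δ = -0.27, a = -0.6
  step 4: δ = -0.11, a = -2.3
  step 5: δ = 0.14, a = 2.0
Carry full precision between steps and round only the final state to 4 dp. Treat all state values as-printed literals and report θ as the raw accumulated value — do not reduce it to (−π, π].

after step 1 (δ=0.22, a=-1.5): (17.132641, 1.898140, 0.652374, 3.225000)
after step 2 (δ=-0.32, a=3.6): (17.260777, 1.996031, 0.630109, 3.405000)
after step 3 (δ=-0.27, a=-0.6): (17.398333, 2.096347, 0.610476, 3.375000)
after step 4 (δ=-0.11, a=-2.3): (17.536603, 2.193085, 0.602710, 3.260000)
after step 5 (δ=0.14, a=2.0): (17.670882, 2.285486, 0.612281, 3.360000)

(17.6709, 2.2855, 0.6123, 3.3600)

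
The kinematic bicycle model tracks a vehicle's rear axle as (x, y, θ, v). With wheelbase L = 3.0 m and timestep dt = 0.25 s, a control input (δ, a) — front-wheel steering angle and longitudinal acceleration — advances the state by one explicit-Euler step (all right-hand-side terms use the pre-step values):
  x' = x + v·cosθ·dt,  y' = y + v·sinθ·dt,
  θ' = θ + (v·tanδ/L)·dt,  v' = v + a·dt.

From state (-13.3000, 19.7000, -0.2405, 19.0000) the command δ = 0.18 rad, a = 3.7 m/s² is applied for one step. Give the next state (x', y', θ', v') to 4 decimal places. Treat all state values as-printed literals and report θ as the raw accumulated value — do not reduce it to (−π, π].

x' = -13.3000 + 19.0000·cos(-0.2405)·0.25 = -8.6867
y' = 19.7000 + 19.0000·sin(-0.2405)·0.25 = 18.5686
θ' = -0.2405 + (19.0000/3.0)·tan(0.18)·0.25 = 0.0476
v' = 19.0000 + 3.7000·0.25 = 19.9250

(-8.6867, 18.5686, 0.0476, 19.9250)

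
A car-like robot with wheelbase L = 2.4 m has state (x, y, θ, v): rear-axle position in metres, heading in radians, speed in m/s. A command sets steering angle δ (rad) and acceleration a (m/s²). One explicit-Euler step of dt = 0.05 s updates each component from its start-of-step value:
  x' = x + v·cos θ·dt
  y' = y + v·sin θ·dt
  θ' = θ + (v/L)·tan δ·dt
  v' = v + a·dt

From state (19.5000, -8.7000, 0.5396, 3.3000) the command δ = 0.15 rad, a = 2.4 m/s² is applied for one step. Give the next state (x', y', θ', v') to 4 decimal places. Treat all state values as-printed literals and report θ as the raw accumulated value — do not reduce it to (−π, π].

x' = 19.5000 + 3.3000·cos(0.5396)·0.05 = 19.6416
y' = -8.7000 + 3.3000·sin(0.5396)·0.05 = -8.6152
θ' = 0.5396 + (3.3000/2.4)·tan(0.15)·0.05 = 0.5500
v' = 3.3000 + 2.4000·0.05 = 3.4200

(19.6416, -8.6152, 0.5500, 3.4200)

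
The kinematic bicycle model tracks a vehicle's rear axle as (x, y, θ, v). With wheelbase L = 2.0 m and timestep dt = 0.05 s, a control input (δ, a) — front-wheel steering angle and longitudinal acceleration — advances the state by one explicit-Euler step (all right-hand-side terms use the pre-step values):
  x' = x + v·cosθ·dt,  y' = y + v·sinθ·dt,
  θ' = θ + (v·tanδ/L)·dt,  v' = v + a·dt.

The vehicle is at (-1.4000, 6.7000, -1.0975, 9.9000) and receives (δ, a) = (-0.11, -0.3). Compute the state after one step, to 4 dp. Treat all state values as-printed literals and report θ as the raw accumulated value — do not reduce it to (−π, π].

x' = -1.4000 + 9.9000·cos(-1.0975)·0.05 = -1.1744
y' = 6.7000 + 9.9000·sin(-1.0975)·0.05 = 6.2594
θ' = -1.0975 + (9.9000/2.0)·tan(-0.11)·0.05 = -1.1248
v' = 9.9000 − 0.3000·0.05 = 9.8850

(-1.1744, 6.2594, -1.1248, 9.8850)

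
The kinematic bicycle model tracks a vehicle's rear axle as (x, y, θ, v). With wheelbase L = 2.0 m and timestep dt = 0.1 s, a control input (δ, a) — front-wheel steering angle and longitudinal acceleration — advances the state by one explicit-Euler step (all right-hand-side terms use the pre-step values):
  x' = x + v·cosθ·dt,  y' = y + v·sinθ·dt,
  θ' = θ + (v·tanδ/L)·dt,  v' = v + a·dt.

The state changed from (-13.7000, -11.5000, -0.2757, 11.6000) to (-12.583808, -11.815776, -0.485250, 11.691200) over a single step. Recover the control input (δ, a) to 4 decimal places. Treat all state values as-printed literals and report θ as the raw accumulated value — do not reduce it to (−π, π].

δ = -0.3467, a = 0.9120

a = (v'−v)/dt = (0.091200)/0.1 = 0.9120
Δθ = θ'−θ = -0.209550;  (v·dt/L) = 11.6000·0.1/2.0 = 0.580000
tan δ = Δθ·L/(v·dt) = -0.361293  →  δ = -0.3467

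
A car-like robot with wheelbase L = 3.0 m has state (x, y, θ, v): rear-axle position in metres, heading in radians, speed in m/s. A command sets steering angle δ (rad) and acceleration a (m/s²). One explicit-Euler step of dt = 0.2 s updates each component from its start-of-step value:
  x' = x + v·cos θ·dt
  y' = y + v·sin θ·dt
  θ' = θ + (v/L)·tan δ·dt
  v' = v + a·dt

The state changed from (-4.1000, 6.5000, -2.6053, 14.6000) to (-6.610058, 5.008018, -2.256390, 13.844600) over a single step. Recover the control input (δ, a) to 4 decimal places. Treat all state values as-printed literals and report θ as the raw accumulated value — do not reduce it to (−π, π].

a = (v'−v)/dt = (-0.755400)/0.2 = -3.7770
Δθ = θ'−θ = 0.348910;  (v·dt/L) = 14.6000·0.2/3.0 = 0.973333
tan δ = Δθ·L/(v·dt) = 0.358469  →  δ = 0.3442

δ = 0.3442, a = -3.7770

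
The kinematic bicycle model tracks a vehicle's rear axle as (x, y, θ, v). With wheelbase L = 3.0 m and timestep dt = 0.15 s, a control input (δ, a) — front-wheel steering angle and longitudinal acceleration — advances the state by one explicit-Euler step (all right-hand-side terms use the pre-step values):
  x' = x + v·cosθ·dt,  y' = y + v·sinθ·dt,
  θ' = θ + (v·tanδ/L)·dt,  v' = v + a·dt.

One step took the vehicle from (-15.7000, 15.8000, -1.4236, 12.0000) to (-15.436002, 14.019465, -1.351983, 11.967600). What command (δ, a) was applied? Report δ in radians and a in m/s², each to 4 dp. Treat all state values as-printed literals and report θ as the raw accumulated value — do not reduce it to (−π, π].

δ = 0.1188, a = -0.2160

a = (v'−v)/dt = (-0.032400)/0.15 = -0.2160
Δθ = θ'−θ = 0.071617;  (v·dt/L) = 12.0000·0.15/3.0 = 0.600000
tan δ = Δθ·L/(v·dt) = 0.119362  →  δ = 0.1188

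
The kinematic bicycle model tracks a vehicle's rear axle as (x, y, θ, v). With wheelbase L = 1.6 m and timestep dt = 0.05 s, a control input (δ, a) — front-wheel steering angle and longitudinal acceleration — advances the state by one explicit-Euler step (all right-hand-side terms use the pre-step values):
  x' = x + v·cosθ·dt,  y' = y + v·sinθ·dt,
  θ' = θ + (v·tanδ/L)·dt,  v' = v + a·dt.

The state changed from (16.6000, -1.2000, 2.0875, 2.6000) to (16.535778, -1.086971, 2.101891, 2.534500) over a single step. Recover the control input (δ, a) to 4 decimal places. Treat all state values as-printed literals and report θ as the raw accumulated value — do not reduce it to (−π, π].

δ = 0.1753, a = -1.3100

a = (v'−v)/dt = (-0.065500)/0.05 = -1.3100
Δθ = θ'−θ = 0.014391;  (v·dt/L) = 2.6000·0.05/1.6 = 0.081250
tan δ = Δθ·L/(v·dt) = 0.177120  →  δ = 0.1753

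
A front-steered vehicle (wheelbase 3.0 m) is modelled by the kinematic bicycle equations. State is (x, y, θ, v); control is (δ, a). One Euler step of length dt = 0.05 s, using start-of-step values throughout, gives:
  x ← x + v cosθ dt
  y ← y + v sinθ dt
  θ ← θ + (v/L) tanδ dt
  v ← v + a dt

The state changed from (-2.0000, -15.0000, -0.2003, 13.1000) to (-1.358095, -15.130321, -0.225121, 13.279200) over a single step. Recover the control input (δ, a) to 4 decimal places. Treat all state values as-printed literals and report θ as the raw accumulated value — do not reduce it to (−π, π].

a = (v'−v)/dt = (0.179200)/0.05 = 3.5840
Δθ = θ'−θ = -0.024821;  (v·dt/L) = 13.1000·0.05/3.0 = 0.218333
tan δ = Δθ·L/(v·dt) = -0.113684  →  δ = -0.1132

δ = -0.1132, a = 3.5840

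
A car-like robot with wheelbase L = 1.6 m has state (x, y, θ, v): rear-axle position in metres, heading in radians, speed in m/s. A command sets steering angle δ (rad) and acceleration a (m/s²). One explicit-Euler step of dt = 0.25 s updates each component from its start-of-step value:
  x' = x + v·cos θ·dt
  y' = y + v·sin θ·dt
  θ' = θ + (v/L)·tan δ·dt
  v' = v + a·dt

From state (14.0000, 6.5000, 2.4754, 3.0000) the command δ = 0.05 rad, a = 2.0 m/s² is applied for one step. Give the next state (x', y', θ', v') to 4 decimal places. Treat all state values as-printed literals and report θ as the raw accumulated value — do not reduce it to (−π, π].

(13.4104, 6.9635, 2.4989, 3.5000)

x' = 14.0000 + 3.0000·cos(2.4754)·0.25 = 13.4104
y' = 6.5000 + 3.0000·sin(2.4754)·0.25 = 6.9635
θ' = 2.4754 + (3.0000/1.6)·tan(0.05)·0.25 = 2.4989
v' = 3.0000 + 2.0000·0.25 = 3.5000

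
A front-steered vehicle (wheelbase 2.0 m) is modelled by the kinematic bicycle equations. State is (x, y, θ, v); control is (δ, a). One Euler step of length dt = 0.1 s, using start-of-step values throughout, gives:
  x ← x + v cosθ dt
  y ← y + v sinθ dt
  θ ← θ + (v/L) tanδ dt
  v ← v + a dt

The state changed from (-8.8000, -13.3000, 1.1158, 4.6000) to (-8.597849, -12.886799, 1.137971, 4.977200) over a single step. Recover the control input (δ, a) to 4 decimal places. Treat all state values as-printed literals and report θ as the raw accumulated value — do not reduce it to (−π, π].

a = (v'−v)/dt = (0.377200)/0.1 = 3.7720
Δθ = θ'−θ = 0.022171;  (v·dt/L) = 4.6000·0.1/2.0 = 0.230000
tan δ = Δθ·L/(v·dt) = 0.096396  →  δ = 0.0961

δ = 0.0961, a = 3.7720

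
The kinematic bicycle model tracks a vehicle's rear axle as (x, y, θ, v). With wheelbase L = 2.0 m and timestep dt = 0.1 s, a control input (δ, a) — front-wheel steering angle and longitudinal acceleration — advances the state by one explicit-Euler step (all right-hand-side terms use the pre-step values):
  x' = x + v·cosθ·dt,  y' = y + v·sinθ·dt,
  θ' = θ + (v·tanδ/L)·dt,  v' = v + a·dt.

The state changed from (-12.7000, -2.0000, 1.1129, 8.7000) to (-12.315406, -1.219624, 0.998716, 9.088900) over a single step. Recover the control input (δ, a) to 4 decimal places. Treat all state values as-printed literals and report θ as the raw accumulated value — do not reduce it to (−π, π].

δ = -0.2567, a = 3.8890

a = (v'−v)/dt = (0.388900)/0.1 = 3.8890
Δθ = θ'−θ = -0.114184;  (v·dt/L) = 8.7000·0.1/2.0 = 0.435000
tan δ = Δθ·L/(v·dt) = -0.262492  →  δ = -0.2567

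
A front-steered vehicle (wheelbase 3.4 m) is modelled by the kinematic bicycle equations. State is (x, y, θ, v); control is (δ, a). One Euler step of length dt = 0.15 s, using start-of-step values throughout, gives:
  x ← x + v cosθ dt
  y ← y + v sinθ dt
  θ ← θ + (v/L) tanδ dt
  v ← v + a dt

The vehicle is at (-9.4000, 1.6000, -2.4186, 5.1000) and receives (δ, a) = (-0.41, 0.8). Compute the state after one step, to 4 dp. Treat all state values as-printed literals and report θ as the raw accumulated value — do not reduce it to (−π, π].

x' = -9.4000 + 5.1000·cos(-2.4186)·0.15 = -9.9736
y' = 1.6000 + 5.1000·sin(-2.4186)·0.15 = 1.0939
θ' = -2.4186 + (5.1000/3.4)·tan(-0.41)·0.15 = -2.5164
v' = 5.1000 + 0.8000·0.15 = 5.2200

(-9.9736, 1.0939, -2.5164, 5.2200)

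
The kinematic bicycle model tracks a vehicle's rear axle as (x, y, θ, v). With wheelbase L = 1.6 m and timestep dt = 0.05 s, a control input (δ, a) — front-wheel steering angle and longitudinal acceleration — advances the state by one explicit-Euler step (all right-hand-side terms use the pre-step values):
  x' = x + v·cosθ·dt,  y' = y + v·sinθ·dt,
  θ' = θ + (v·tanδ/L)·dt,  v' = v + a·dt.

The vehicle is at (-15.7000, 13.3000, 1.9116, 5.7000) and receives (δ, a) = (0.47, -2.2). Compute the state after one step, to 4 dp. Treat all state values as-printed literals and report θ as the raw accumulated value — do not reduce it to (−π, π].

x' = -15.7000 + 5.7000·cos(1.9116)·0.05 = -15.7953
y' = 13.3000 + 5.7000·sin(1.9116)·0.05 = 13.5686
θ' = 1.9116 + (5.7000/1.6)·tan(0.47)·0.05 = 2.0021
v' = 5.7000 − 2.2000·0.05 = 5.5900

(-15.7953, 13.5686, 2.0021, 5.5900)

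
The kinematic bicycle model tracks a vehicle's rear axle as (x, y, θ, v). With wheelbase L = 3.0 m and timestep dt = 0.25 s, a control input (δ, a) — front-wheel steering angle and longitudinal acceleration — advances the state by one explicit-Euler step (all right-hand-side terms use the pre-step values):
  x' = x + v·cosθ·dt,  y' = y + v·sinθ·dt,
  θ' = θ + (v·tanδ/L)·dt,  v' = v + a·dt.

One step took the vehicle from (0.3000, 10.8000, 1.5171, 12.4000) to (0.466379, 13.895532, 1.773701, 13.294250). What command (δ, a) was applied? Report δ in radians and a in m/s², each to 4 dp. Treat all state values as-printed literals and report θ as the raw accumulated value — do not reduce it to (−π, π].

δ = 0.2434, a = 3.5770

a = (v'−v)/dt = (0.894250)/0.25 = 3.5770
Δθ = θ'−θ = 0.256601;  (v·dt/L) = 12.4000·0.25/3.0 = 1.033333
tan δ = Δθ·L/(v·dt) = 0.248324  →  δ = 0.2434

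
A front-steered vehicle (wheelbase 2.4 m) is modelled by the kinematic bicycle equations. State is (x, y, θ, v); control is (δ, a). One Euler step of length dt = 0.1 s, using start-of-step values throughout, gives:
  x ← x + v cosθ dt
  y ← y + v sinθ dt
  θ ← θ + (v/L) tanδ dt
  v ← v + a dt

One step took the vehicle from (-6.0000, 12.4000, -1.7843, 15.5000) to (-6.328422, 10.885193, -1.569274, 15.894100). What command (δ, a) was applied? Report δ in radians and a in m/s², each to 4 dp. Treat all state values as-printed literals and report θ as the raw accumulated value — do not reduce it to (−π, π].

δ = 0.3214, a = 3.9410

a = (v'−v)/dt = (0.394100)/0.1 = 3.9410
Δθ = θ'−θ = 0.215026;  (v·dt/L) = 15.5000·0.1/2.4 = 0.645833
tan δ = Δθ·L/(v·dt) = 0.332943  →  δ = 0.3214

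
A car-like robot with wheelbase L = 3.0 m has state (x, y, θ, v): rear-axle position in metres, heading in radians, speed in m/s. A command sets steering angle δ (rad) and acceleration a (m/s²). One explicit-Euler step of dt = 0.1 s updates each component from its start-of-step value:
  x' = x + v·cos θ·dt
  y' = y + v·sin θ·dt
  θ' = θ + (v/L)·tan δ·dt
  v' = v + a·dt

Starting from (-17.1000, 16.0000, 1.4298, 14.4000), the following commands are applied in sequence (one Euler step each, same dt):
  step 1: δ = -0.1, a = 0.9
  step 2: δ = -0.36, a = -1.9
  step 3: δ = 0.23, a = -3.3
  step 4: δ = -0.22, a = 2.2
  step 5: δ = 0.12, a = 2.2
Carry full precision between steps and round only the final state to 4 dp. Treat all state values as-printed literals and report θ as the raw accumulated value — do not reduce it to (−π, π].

after step 1 (δ=-0.1, a=0.9): (-16.897637, 17.425710, 1.381639, 14.490000)
after step 2 (δ=-0.36, a=-1.9): (-16.625180, 18.848864, 1.199837, 14.300000)
after step 3 (δ=0.23, a=-3.3): (-16.106791, 20.181596, 1.311445, 13.970000)
after step 4 (δ=-0.22, a=2.2): (-15.748526, 21.531875, 1.207313, 14.190000)
after step 5 (δ=0.12, a=2.2): (-15.244026, 22.858164, 1.264347, 14.410000)

(-15.2440, 22.8582, 1.2643, 14.4100)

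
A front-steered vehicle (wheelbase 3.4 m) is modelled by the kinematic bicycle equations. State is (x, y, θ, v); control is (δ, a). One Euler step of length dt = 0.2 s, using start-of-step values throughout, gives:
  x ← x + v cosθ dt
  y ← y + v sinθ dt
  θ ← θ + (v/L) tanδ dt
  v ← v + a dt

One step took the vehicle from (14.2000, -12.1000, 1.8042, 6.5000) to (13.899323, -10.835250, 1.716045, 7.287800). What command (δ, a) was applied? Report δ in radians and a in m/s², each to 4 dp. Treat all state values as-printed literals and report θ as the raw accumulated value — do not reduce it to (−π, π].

a = (v'−v)/dt = (0.787800)/0.2 = 3.9390
Δθ = θ'−θ = -0.088155;  (v·dt/L) = 6.5000·0.2/3.4 = 0.382353
tan δ = Δθ·L/(v·dt) = -0.230559  →  δ = -0.2266

δ = -0.2266, a = 3.9390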